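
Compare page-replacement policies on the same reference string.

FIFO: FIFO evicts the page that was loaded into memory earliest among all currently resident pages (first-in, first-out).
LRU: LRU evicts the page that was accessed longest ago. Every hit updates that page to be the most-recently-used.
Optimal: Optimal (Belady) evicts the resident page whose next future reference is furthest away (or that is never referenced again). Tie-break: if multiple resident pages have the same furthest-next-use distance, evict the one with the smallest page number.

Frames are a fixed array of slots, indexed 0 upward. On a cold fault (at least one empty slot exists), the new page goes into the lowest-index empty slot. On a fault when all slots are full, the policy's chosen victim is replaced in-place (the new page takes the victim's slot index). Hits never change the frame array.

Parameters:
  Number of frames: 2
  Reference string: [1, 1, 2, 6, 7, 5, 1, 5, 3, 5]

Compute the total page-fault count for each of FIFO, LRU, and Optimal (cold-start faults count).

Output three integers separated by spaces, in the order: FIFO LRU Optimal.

--- FIFO ---
  step 0: ref 1 -> FAULT, frames=[1,-] (faults so far: 1)
  step 1: ref 1 -> HIT, frames=[1,-] (faults so far: 1)
  step 2: ref 2 -> FAULT, frames=[1,2] (faults so far: 2)
  step 3: ref 6 -> FAULT, evict 1, frames=[6,2] (faults so far: 3)
  step 4: ref 7 -> FAULT, evict 2, frames=[6,7] (faults so far: 4)
  step 5: ref 5 -> FAULT, evict 6, frames=[5,7] (faults so far: 5)
  step 6: ref 1 -> FAULT, evict 7, frames=[5,1] (faults so far: 6)
  step 7: ref 5 -> HIT, frames=[5,1] (faults so far: 6)
  step 8: ref 3 -> FAULT, evict 5, frames=[3,1] (faults so far: 7)
  step 9: ref 5 -> FAULT, evict 1, frames=[3,5] (faults so far: 8)
  FIFO total faults: 8
--- LRU ---
  step 0: ref 1 -> FAULT, frames=[1,-] (faults so far: 1)
  step 1: ref 1 -> HIT, frames=[1,-] (faults so far: 1)
  step 2: ref 2 -> FAULT, frames=[1,2] (faults so far: 2)
  step 3: ref 6 -> FAULT, evict 1, frames=[6,2] (faults so far: 3)
  step 4: ref 7 -> FAULT, evict 2, frames=[6,7] (faults so far: 4)
  step 5: ref 5 -> FAULT, evict 6, frames=[5,7] (faults so far: 5)
  step 6: ref 1 -> FAULT, evict 7, frames=[5,1] (faults so far: 6)
  step 7: ref 5 -> HIT, frames=[5,1] (faults so far: 6)
  step 8: ref 3 -> FAULT, evict 1, frames=[5,3] (faults so far: 7)
  step 9: ref 5 -> HIT, frames=[5,3] (faults so far: 7)
  LRU total faults: 7
--- Optimal ---
  step 0: ref 1 -> FAULT, frames=[1,-] (faults so far: 1)
  step 1: ref 1 -> HIT, frames=[1,-] (faults so far: 1)
  step 2: ref 2 -> FAULT, frames=[1,2] (faults so far: 2)
  step 3: ref 6 -> FAULT, evict 2, frames=[1,6] (faults so far: 3)
  step 4: ref 7 -> FAULT, evict 6, frames=[1,7] (faults so far: 4)
  step 5: ref 5 -> FAULT, evict 7, frames=[1,5] (faults so far: 5)
  step 6: ref 1 -> HIT, frames=[1,5] (faults so far: 5)
  step 7: ref 5 -> HIT, frames=[1,5] (faults so far: 5)
  step 8: ref 3 -> FAULT, evict 1, frames=[3,5] (faults so far: 6)
  step 9: ref 5 -> HIT, frames=[3,5] (faults so far: 6)
  Optimal total faults: 6

Answer: 8 7 6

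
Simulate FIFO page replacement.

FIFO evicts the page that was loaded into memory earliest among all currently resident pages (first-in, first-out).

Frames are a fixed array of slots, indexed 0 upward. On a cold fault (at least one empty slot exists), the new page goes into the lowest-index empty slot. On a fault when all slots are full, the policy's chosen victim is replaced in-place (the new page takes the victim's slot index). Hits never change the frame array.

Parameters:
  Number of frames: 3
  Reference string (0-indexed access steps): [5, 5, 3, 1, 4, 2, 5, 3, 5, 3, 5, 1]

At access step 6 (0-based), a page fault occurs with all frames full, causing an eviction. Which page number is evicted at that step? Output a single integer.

Step 0: ref 5 -> FAULT, frames=[5,-,-]
Step 1: ref 5 -> HIT, frames=[5,-,-]
Step 2: ref 3 -> FAULT, frames=[5,3,-]
Step 3: ref 1 -> FAULT, frames=[5,3,1]
Step 4: ref 4 -> FAULT, evict 5, frames=[4,3,1]
Step 5: ref 2 -> FAULT, evict 3, frames=[4,2,1]
Step 6: ref 5 -> FAULT, evict 1, frames=[4,2,5]
At step 6: evicted page 1

Answer: 1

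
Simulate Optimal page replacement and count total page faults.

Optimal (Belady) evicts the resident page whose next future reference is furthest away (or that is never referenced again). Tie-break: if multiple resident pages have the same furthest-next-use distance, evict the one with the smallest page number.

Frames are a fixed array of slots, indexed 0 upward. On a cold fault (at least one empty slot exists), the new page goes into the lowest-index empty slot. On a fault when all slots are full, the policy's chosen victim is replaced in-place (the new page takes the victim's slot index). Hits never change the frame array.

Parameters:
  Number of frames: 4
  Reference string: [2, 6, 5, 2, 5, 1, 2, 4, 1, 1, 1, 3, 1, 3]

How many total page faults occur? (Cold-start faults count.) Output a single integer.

Step 0: ref 2 → FAULT, frames=[2,-,-,-]
Step 1: ref 6 → FAULT, frames=[2,6,-,-]
Step 2: ref 5 → FAULT, frames=[2,6,5,-]
Step 3: ref 2 → HIT, frames=[2,6,5,-]
Step 4: ref 5 → HIT, frames=[2,6,5,-]
Step 5: ref 1 → FAULT, frames=[2,6,5,1]
Step 6: ref 2 → HIT, frames=[2,6,5,1]
Step 7: ref 4 → FAULT (evict 2), frames=[4,6,5,1]
Step 8: ref 1 → HIT, frames=[4,6,5,1]
Step 9: ref 1 → HIT, frames=[4,6,5,1]
Step 10: ref 1 → HIT, frames=[4,6,5,1]
Step 11: ref 3 → FAULT (evict 4), frames=[3,6,5,1]
Step 12: ref 1 → HIT, frames=[3,6,5,1]
Step 13: ref 3 → HIT, frames=[3,6,5,1]
Total faults: 6

Answer: 6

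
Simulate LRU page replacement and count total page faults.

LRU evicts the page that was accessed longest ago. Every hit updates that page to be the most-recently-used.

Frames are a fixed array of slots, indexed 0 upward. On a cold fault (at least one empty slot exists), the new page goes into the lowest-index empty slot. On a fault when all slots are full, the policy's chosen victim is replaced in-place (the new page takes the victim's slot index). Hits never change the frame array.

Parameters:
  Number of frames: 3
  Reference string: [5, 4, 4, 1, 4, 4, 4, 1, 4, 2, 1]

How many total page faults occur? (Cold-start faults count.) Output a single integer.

Answer: 4

Derivation:
Step 0: ref 5 → FAULT, frames=[5,-,-]
Step 1: ref 4 → FAULT, frames=[5,4,-]
Step 2: ref 4 → HIT, frames=[5,4,-]
Step 3: ref 1 → FAULT, frames=[5,4,1]
Step 4: ref 4 → HIT, frames=[5,4,1]
Step 5: ref 4 → HIT, frames=[5,4,1]
Step 6: ref 4 → HIT, frames=[5,4,1]
Step 7: ref 1 → HIT, frames=[5,4,1]
Step 8: ref 4 → HIT, frames=[5,4,1]
Step 9: ref 2 → FAULT (evict 5), frames=[2,4,1]
Step 10: ref 1 → HIT, frames=[2,4,1]
Total faults: 4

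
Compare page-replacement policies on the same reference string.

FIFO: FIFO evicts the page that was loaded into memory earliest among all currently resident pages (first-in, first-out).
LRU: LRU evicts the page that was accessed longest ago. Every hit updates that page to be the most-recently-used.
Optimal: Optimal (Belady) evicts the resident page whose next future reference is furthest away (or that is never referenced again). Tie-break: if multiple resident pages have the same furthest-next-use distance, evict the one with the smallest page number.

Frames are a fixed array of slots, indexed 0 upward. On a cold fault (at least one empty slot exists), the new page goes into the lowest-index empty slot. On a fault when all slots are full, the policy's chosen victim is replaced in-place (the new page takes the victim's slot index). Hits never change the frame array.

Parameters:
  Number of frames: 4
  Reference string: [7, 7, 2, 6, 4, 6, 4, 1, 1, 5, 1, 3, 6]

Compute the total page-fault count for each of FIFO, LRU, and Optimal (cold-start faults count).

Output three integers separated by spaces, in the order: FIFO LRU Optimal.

Answer: 8 8 7

Derivation:
--- FIFO ---
  step 0: ref 7 -> FAULT, frames=[7,-,-,-] (faults so far: 1)
  step 1: ref 7 -> HIT, frames=[7,-,-,-] (faults so far: 1)
  step 2: ref 2 -> FAULT, frames=[7,2,-,-] (faults so far: 2)
  step 3: ref 6 -> FAULT, frames=[7,2,6,-] (faults so far: 3)
  step 4: ref 4 -> FAULT, frames=[7,2,6,4] (faults so far: 4)
  step 5: ref 6 -> HIT, frames=[7,2,6,4] (faults so far: 4)
  step 6: ref 4 -> HIT, frames=[7,2,6,4] (faults so far: 4)
  step 7: ref 1 -> FAULT, evict 7, frames=[1,2,6,4] (faults so far: 5)
  step 8: ref 1 -> HIT, frames=[1,2,6,4] (faults so far: 5)
  step 9: ref 5 -> FAULT, evict 2, frames=[1,5,6,4] (faults so far: 6)
  step 10: ref 1 -> HIT, frames=[1,5,6,4] (faults so far: 6)
  step 11: ref 3 -> FAULT, evict 6, frames=[1,5,3,4] (faults so far: 7)
  step 12: ref 6 -> FAULT, evict 4, frames=[1,5,3,6] (faults so far: 8)
  FIFO total faults: 8
--- LRU ---
  step 0: ref 7 -> FAULT, frames=[7,-,-,-] (faults so far: 1)
  step 1: ref 7 -> HIT, frames=[7,-,-,-] (faults so far: 1)
  step 2: ref 2 -> FAULT, frames=[7,2,-,-] (faults so far: 2)
  step 3: ref 6 -> FAULT, frames=[7,2,6,-] (faults so far: 3)
  step 4: ref 4 -> FAULT, frames=[7,2,6,4] (faults so far: 4)
  step 5: ref 6 -> HIT, frames=[7,2,6,4] (faults so far: 4)
  step 6: ref 4 -> HIT, frames=[7,2,6,4] (faults so far: 4)
  step 7: ref 1 -> FAULT, evict 7, frames=[1,2,6,4] (faults so far: 5)
  step 8: ref 1 -> HIT, frames=[1,2,6,4] (faults so far: 5)
  step 9: ref 5 -> FAULT, evict 2, frames=[1,5,6,4] (faults so far: 6)
  step 10: ref 1 -> HIT, frames=[1,5,6,4] (faults so far: 6)
  step 11: ref 3 -> FAULT, evict 6, frames=[1,5,3,4] (faults so far: 7)
  step 12: ref 6 -> FAULT, evict 4, frames=[1,5,3,6] (faults so far: 8)
  LRU total faults: 8
--- Optimal ---
  step 0: ref 7 -> FAULT, frames=[7,-,-,-] (faults so far: 1)
  step 1: ref 7 -> HIT, frames=[7,-,-,-] (faults so far: 1)
  step 2: ref 2 -> FAULT, frames=[7,2,-,-] (faults so far: 2)
  step 3: ref 6 -> FAULT, frames=[7,2,6,-] (faults so far: 3)
  step 4: ref 4 -> FAULT, frames=[7,2,6,4] (faults so far: 4)
  step 5: ref 6 -> HIT, frames=[7,2,6,4] (faults so far: 4)
  step 6: ref 4 -> HIT, frames=[7,2,6,4] (faults so far: 4)
  step 7: ref 1 -> FAULT, evict 2, frames=[7,1,6,4] (faults so far: 5)
  step 8: ref 1 -> HIT, frames=[7,1,6,4] (faults so far: 5)
  step 9: ref 5 -> FAULT, evict 4, frames=[7,1,6,5] (faults so far: 6)
  step 10: ref 1 -> HIT, frames=[7,1,6,5] (faults so far: 6)
  step 11: ref 3 -> FAULT, evict 1, frames=[7,3,6,5] (faults so far: 7)
  step 12: ref 6 -> HIT, frames=[7,3,6,5] (faults so far: 7)
  Optimal total faults: 7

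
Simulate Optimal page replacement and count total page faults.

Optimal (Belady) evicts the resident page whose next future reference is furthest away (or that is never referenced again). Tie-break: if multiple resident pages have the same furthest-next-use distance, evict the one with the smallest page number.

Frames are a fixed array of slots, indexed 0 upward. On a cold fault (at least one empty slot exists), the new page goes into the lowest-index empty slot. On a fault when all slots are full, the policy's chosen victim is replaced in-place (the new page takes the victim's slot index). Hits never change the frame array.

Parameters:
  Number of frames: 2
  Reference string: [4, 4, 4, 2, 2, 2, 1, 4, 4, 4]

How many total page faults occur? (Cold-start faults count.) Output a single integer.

Answer: 3

Derivation:
Step 0: ref 4 → FAULT, frames=[4,-]
Step 1: ref 4 → HIT, frames=[4,-]
Step 2: ref 4 → HIT, frames=[4,-]
Step 3: ref 2 → FAULT, frames=[4,2]
Step 4: ref 2 → HIT, frames=[4,2]
Step 5: ref 2 → HIT, frames=[4,2]
Step 6: ref 1 → FAULT (evict 2), frames=[4,1]
Step 7: ref 4 → HIT, frames=[4,1]
Step 8: ref 4 → HIT, frames=[4,1]
Step 9: ref 4 → HIT, frames=[4,1]
Total faults: 3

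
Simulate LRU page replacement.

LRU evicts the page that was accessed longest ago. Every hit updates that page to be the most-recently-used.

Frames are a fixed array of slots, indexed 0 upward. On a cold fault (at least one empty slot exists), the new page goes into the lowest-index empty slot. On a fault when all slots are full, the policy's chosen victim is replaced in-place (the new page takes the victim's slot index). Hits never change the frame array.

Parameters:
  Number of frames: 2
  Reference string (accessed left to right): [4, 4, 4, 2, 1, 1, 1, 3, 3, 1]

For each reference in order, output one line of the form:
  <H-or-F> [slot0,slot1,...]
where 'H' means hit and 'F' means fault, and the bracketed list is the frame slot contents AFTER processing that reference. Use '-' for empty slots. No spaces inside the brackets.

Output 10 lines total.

F [4,-]
H [4,-]
H [4,-]
F [4,2]
F [1,2]
H [1,2]
H [1,2]
F [1,3]
H [1,3]
H [1,3]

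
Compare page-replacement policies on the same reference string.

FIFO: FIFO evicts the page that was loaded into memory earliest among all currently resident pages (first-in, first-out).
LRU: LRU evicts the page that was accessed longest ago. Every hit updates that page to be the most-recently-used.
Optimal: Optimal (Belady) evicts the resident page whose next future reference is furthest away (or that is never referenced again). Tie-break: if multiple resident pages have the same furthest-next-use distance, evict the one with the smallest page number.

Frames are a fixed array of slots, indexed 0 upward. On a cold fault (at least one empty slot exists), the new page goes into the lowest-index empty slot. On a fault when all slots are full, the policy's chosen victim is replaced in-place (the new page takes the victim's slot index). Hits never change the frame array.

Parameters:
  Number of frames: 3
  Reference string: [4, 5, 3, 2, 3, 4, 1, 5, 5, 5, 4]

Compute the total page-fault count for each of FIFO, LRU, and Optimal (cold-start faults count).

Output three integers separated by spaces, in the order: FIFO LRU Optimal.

--- FIFO ---
  step 0: ref 4 -> FAULT, frames=[4,-,-] (faults so far: 1)
  step 1: ref 5 -> FAULT, frames=[4,5,-] (faults so far: 2)
  step 2: ref 3 -> FAULT, frames=[4,5,3] (faults so far: 3)
  step 3: ref 2 -> FAULT, evict 4, frames=[2,5,3] (faults so far: 4)
  step 4: ref 3 -> HIT, frames=[2,5,3] (faults so far: 4)
  step 5: ref 4 -> FAULT, evict 5, frames=[2,4,3] (faults so far: 5)
  step 6: ref 1 -> FAULT, evict 3, frames=[2,4,1] (faults so far: 6)
  step 7: ref 5 -> FAULT, evict 2, frames=[5,4,1] (faults so far: 7)
  step 8: ref 5 -> HIT, frames=[5,4,1] (faults so far: 7)
  step 9: ref 5 -> HIT, frames=[5,4,1] (faults so far: 7)
  step 10: ref 4 -> HIT, frames=[5,4,1] (faults so far: 7)
  FIFO total faults: 7
--- LRU ---
  step 0: ref 4 -> FAULT, frames=[4,-,-] (faults so far: 1)
  step 1: ref 5 -> FAULT, frames=[4,5,-] (faults so far: 2)
  step 2: ref 3 -> FAULT, frames=[4,5,3] (faults so far: 3)
  step 3: ref 2 -> FAULT, evict 4, frames=[2,5,3] (faults so far: 4)
  step 4: ref 3 -> HIT, frames=[2,5,3] (faults so far: 4)
  step 5: ref 4 -> FAULT, evict 5, frames=[2,4,3] (faults so far: 5)
  step 6: ref 1 -> FAULT, evict 2, frames=[1,4,3] (faults so far: 6)
  step 7: ref 5 -> FAULT, evict 3, frames=[1,4,5] (faults so far: 7)
  step 8: ref 5 -> HIT, frames=[1,4,5] (faults so far: 7)
  step 9: ref 5 -> HIT, frames=[1,4,5] (faults so far: 7)
  step 10: ref 4 -> HIT, frames=[1,4,5] (faults so far: 7)
  LRU total faults: 7
--- Optimal ---
  step 0: ref 4 -> FAULT, frames=[4,-,-] (faults so far: 1)
  step 1: ref 5 -> FAULT, frames=[4,5,-] (faults so far: 2)
  step 2: ref 3 -> FAULT, frames=[4,5,3] (faults so far: 3)
  step 3: ref 2 -> FAULT, evict 5, frames=[4,2,3] (faults so far: 4)
  step 4: ref 3 -> HIT, frames=[4,2,3] (faults so far: 4)
  step 5: ref 4 -> HIT, frames=[4,2,3] (faults so far: 4)
  step 6: ref 1 -> FAULT, evict 2, frames=[4,1,3] (faults so far: 5)
  step 7: ref 5 -> FAULT, evict 1, frames=[4,5,3] (faults so far: 6)
  step 8: ref 5 -> HIT, frames=[4,5,3] (faults so far: 6)
  step 9: ref 5 -> HIT, frames=[4,5,3] (faults so far: 6)
  step 10: ref 4 -> HIT, frames=[4,5,3] (faults so far: 6)
  Optimal total faults: 6

Answer: 7 7 6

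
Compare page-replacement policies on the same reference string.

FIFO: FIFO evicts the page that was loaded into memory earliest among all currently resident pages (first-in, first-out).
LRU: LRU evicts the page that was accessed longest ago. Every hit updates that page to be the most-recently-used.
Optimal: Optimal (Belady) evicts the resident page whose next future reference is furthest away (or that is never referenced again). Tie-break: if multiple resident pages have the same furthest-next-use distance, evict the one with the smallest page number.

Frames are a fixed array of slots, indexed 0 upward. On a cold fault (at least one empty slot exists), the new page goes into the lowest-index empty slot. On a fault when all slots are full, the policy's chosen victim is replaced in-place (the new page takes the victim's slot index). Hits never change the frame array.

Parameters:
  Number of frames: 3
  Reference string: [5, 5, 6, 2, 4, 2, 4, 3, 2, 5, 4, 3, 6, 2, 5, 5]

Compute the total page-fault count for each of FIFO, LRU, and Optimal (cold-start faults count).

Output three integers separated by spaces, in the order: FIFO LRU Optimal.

Answer: 8 11 8

Derivation:
--- FIFO ---
  step 0: ref 5 -> FAULT, frames=[5,-,-] (faults so far: 1)
  step 1: ref 5 -> HIT, frames=[5,-,-] (faults so far: 1)
  step 2: ref 6 -> FAULT, frames=[5,6,-] (faults so far: 2)
  step 3: ref 2 -> FAULT, frames=[5,6,2] (faults so far: 3)
  step 4: ref 4 -> FAULT, evict 5, frames=[4,6,2] (faults so far: 4)
  step 5: ref 2 -> HIT, frames=[4,6,2] (faults so far: 4)
  step 6: ref 4 -> HIT, frames=[4,6,2] (faults so far: 4)
  step 7: ref 3 -> FAULT, evict 6, frames=[4,3,2] (faults so far: 5)
  step 8: ref 2 -> HIT, frames=[4,3,2] (faults so far: 5)
  step 9: ref 5 -> FAULT, evict 2, frames=[4,3,5] (faults so far: 6)
  step 10: ref 4 -> HIT, frames=[4,3,5] (faults so far: 6)
  step 11: ref 3 -> HIT, frames=[4,3,5] (faults so far: 6)
  step 12: ref 6 -> FAULT, evict 4, frames=[6,3,5] (faults so far: 7)
  step 13: ref 2 -> FAULT, evict 3, frames=[6,2,5] (faults so far: 8)
  step 14: ref 5 -> HIT, frames=[6,2,5] (faults so far: 8)
  step 15: ref 5 -> HIT, frames=[6,2,5] (faults so far: 8)
  FIFO total faults: 8
--- LRU ---
  step 0: ref 5 -> FAULT, frames=[5,-,-] (faults so far: 1)
  step 1: ref 5 -> HIT, frames=[5,-,-] (faults so far: 1)
  step 2: ref 6 -> FAULT, frames=[5,6,-] (faults so far: 2)
  step 3: ref 2 -> FAULT, frames=[5,6,2] (faults so far: 3)
  step 4: ref 4 -> FAULT, evict 5, frames=[4,6,2] (faults so far: 4)
  step 5: ref 2 -> HIT, frames=[4,6,2] (faults so far: 4)
  step 6: ref 4 -> HIT, frames=[4,6,2] (faults so far: 4)
  step 7: ref 3 -> FAULT, evict 6, frames=[4,3,2] (faults so far: 5)
  step 8: ref 2 -> HIT, frames=[4,3,2] (faults so far: 5)
  step 9: ref 5 -> FAULT, evict 4, frames=[5,3,2] (faults so far: 6)
  step 10: ref 4 -> FAULT, evict 3, frames=[5,4,2] (faults so far: 7)
  step 11: ref 3 -> FAULT, evict 2, frames=[5,4,3] (faults so far: 8)
  step 12: ref 6 -> FAULT, evict 5, frames=[6,4,3] (faults so far: 9)
  step 13: ref 2 -> FAULT, evict 4, frames=[6,2,3] (faults so far: 10)
  step 14: ref 5 -> FAULT, evict 3, frames=[6,2,5] (faults so far: 11)
  step 15: ref 5 -> HIT, frames=[6,2,5] (faults so far: 11)
  LRU total faults: 11
--- Optimal ---
  step 0: ref 5 -> FAULT, frames=[5,-,-] (faults so far: 1)
  step 1: ref 5 -> HIT, frames=[5,-,-] (faults so far: 1)
  step 2: ref 6 -> FAULT, frames=[5,6,-] (faults so far: 2)
  step 3: ref 2 -> FAULT, frames=[5,6,2] (faults so far: 3)
  step 4: ref 4 -> FAULT, evict 6, frames=[5,4,2] (faults so far: 4)
  step 5: ref 2 -> HIT, frames=[5,4,2] (faults so far: 4)
  step 6: ref 4 -> HIT, frames=[5,4,2] (faults so far: 4)
  step 7: ref 3 -> FAULT, evict 4, frames=[5,3,2] (faults so far: 5)
  step 8: ref 2 -> HIT, frames=[5,3,2] (faults so far: 5)
  step 9: ref 5 -> HIT, frames=[5,3,2] (faults so far: 5)
  step 10: ref 4 -> FAULT, evict 5, frames=[4,3,2] (faults so far: 6)
  step 11: ref 3 -> HIT, frames=[4,3,2] (faults so far: 6)
  step 12: ref 6 -> FAULT, evict 3, frames=[4,6,2] (faults so far: 7)
  step 13: ref 2 -> HIT, frames=[4,6,2] (faults so far: 7)
  step 14: ref 5 -> FAULT, evict 2, frames=[4,6,5] (faults so far: 8)
  step 15: ref 5 -> HIT, frames=[4,6,5] (faults so far: 8)
  Optimal total faults: 8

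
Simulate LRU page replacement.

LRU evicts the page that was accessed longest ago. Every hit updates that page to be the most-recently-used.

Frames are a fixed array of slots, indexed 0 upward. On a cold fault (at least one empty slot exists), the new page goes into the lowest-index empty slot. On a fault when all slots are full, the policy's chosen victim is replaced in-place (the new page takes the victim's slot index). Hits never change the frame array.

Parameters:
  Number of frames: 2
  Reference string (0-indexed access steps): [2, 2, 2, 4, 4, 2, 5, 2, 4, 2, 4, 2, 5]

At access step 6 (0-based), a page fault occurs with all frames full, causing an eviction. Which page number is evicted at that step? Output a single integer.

Step 0: ref 2 -> FAULT, frames=[2,-]
Step 1: ref 2 -> HIT, frames=[2,-]
Step 2: ref 2 -> HIT, frames=[2,-]
Step 3: ref 4 -> FAULT, frames=[2,4]
Step 4: ref 4 -> HIT, frames=[2,4]
Step 5: ref 2 -> HIT, frames=[2,4]
Step 6: ref 5 -> FAULT, evict 4, frames=[2,5]
At step 6: evicted page 4

Answer: 4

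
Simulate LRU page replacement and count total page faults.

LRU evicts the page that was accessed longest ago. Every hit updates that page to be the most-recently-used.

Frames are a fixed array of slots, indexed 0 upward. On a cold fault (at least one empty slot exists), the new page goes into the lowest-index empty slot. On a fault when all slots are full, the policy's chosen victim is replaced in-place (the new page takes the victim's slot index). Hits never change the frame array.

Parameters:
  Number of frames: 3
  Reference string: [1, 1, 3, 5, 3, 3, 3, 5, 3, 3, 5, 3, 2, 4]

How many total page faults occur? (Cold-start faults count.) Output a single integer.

Answer: 5

Derivation:
Step 0: ref 1 → FAULT, frames=[1,-,-]
Step 1: ref 1 → HIT, frames=[1,-,-]
Step 2: ref 3 → FAULT, frames=[1,3,-]
Step 3: ref 5 → FAULT, frames=[1,3,5]
Step 4: ref 3 → HIT, frames=[1,3,5]
Step 5: ref 3 → HIT, frames=[1,3,5]
Step 6: ref 3 → HIT, frames=[1,3,5]
Step 7: ref 5 → HIT, frames=[1,3,5]
Step 8: ref 3 → HIT, frames=[1,3,5]
Step 9: ref 3 → HIT, frames=[1,3,5]
Step 10: ref 5 → HIT, frames=[1,3,5]
Step 11: ref 3 → HIT, frames=[1,3,5]
Step 12: ref 2 → FAULT (evict 1), frames=[2,3,5]
Step 13: ref 4 → FAULT (evict 5), frames=[2,3,4]
Total faults: 5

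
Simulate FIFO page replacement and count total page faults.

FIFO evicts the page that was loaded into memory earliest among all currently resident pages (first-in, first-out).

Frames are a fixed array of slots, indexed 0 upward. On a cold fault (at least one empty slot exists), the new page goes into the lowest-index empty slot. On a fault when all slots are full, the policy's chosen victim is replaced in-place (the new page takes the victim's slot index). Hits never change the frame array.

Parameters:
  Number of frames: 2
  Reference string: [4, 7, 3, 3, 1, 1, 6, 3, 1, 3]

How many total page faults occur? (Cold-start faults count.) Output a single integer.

Answer: 7

Derivation:
Step 0: ref 4 → FAULT, frames=[4,-]
Step 1: ref 7 → FAULT, frames=[4,7]
Step 2: ref 3 → FAULT (evict 4), frames=[3,7]
Step 3: ref 3 → HIT, frames=[3,7]
Step 4: ref 1 → FAULT (evict 7), frames=[3,1]
Step 5: ref 1 → HIT, frames=[3,1]
Step 6: ref 6 → FAULT (evict 3), frames=[6,1]
Step 7: ref 3 → FAULT (evict 1), frames=[6,3]
Step 8: ref 1 → FAULT (evict 6), frames=[1,3]
Step 9: ref 3 → HIT, frames=[1,3]
Total faults: 7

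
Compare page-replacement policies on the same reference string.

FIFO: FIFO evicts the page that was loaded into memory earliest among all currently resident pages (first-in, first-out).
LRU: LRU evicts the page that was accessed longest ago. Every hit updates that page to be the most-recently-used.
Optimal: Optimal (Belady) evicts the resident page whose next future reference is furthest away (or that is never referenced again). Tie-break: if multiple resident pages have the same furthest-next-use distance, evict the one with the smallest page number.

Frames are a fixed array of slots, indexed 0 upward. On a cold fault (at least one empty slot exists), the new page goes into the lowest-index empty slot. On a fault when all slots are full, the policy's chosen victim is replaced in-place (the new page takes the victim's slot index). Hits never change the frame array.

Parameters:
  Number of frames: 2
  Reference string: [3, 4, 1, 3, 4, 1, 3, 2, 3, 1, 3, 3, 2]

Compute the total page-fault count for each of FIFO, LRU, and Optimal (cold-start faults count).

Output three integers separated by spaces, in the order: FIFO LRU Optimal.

--- FIFO ---
  step 0: ref 3 -> FAULT, frames=[3,-] (faults so far: 1)
  step 1: ref 4 -> FAULT, frames=[3,4] (faults so far: 2)
  step 2: ref 1 -> FAULT, evict 3, frames=[1,4] (faults so far: 3)
  step 3: ref 3 -> FAULT, evict 4, frames=[1,3] (faults so far: 4)
  step 4: ref 4 -> FAULT, evict 1, frames=[4,3] (faults so far: 5)
  step 5: ref 1 -> FAULT, evict 3, frames=[4,1] (faults so far: 6)
  step 6: ref 3 -> FAULT, evict 4, frames=[3,1] (faults so far: 7)
  step 7: ref 2 -> FAULT, evict 1, frames=[3,2] (faults so far: 8)
  step 8: ref 3 -> HIT, frames=[3,2] (faults so far: 8)
  step 9: ref 1 -> FAULT, evict 3, frames=[1,2] (faults so far: 9)
  step 10: ref 3 -> FAULT, evict 2, frames=[1,3] (faults so far: 10)
  step 11: ref 3 -> HIT, frames=[1,3] (faults so far: 10)
  step 12: ref 2 -> FAULT, evict 1, frames=[2,3] (faults so far: 11)
  FIFO total faults: 11
--- LRU ---
  step 0: ref 3 -> FAULT, frames=[3,-] (faults so far: 1)
  step 1: ref 4 -> FAULT, frames=[3,4] (faults so far: 2)
  step 2: ref 1 -> FAULT, evict 3, frames=[1,4] (faults so far: 3)
  step 3: ref 3 -> FAULT, evict 4, frames=[1,3] (faults so far: 4)
  step 4: ref 4 -> FAULT, evict 1, frames=[4,3] (faults so far: 5)
  step 5: ref 1 -> FAULT, evict 3, frames=[4,1] (faults so far: 6)
  step 6: ref 3 -> FAULT, evict 4, frames=[3,1] (faults so far: 7)
  step 7: ref 2 -> FAULT, evict 1, frames=[3,2] (faults so far: 8)
  step 8: ref 3 -> HIT, frames=[3,2] (faults so far: 8)
  step 9: ref 1 -> FAULT, evict 2, frames=[3,1] (faults so far: 9)
  step 10: ref 3 -> HIT, frames=[3,1] (faults so far: 9)
  step 11: ref 3 -> HIT, frames=[3,1] (faults so far: 9)
  step 12: ref 2 -> FAULT, evict 1, frames=[3,2] (faults so far: 10)
  LRU total faults: 10
--- Optimal ---
  step 0: ref 3 -> FAULT, frames=[3,-] (faults so far: 1)
  step 1: ref 4 -> FAULT, frames=[3,4] (faults so far: 2)
  step 2: ref 1 -> FAULT, evict 4, frames=[3,1] (faults so far: 3)
  step 3: ref 3 -> HIT, frames=[3,1] (faults so far: 3)
  step 4: ref 4 -> FAULT, evict 3, frames=[4,1] (faults so far: 4)
  step 5: ref 1 -> HIT, frames=[4,1] (faults so far: 4)
  step 6: ref 3 -> FAULT, evict 4, frames=[3,1] (faults so far: 5)
  step 7: ref 2 -> FAULT, evict 1, frames=[3,2] (faults so far: 6)
  step 8: ref 3 -> HIT, frames=[3,2] (faults so far: 6)
  step 9: ref 1 -> FAULT, evict 2, frames=[3,1] (faults so far: 7)
  step 10: ref 3 -> HIT, frames=[3,1] (faults so far: 7)
  step 11: ref 3 -> HIT, frames=[3,1] (faults so far: 7)
  step 12: ref 2 -> FAULT, evict 1, frames=[3,2] (faults so far: 8)
  Optimal total faults: 8

Answer: 11 10 8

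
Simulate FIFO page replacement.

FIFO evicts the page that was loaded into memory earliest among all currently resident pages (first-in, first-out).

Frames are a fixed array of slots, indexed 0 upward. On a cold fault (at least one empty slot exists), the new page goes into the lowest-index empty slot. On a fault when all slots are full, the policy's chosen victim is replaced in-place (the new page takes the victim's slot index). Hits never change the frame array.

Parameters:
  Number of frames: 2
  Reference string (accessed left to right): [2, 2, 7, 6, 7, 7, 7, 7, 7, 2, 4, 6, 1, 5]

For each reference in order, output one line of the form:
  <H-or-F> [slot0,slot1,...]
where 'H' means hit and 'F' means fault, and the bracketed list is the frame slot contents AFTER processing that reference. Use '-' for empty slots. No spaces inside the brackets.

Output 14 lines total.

F [2,-]
H [2,-]
F [2,7]
F [6,7]
H [6,7]
H [6,7]
H [6,7]
H [6,7]
H [6,7]
F [6,2]
F [4,2]
F [4,6]
F [1,6]
F [1,5]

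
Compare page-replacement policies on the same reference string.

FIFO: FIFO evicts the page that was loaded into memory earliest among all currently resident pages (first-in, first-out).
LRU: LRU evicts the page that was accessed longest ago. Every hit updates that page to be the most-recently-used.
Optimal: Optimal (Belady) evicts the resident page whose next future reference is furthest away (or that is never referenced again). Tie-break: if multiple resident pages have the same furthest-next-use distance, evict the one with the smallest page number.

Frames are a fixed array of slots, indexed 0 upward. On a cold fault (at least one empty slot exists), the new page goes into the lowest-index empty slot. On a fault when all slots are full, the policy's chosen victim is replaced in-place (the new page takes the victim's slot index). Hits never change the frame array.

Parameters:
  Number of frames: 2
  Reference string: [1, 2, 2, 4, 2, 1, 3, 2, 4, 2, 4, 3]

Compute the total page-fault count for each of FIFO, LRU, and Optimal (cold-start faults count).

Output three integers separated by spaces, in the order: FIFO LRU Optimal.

Answer: 8 8 7

Derivation:
--- FIFO ---
  step 0: ref 1 -> FAULT, frames=[1,-] (faults so far: 1)
  step 1: ref 2 -> FAULT, frames=[1,2] (faults so far: 2)
  step 2: ref 2 -> HIT, frames=[1,2] (faults so far: 2)
  step 3: ref 4 -> FAULT, evict 1, frames=[4,2] (faults so far: 3)
  step 4: ref 2 -> HIT, frames=[4,2] (faults so far: 3)
  step 5: ref 1 -> FAULT, evict 2, frames=[4,1] (faults so far: 4)
  step 6: ref 3 -> FAULT, evict 4, frames=[3,1] (faults so far: 5)
  step 7: ref 2 -> FAULT, evict 1, frames=[3,2] (faults so far: 6)
  step 8: ref 4 -> FAULT, evict 3, frames=[4,2] (faults so far: 7)
  step 9: ref 2 -> HIT, frames=[4,2] (faults so far: 7)
  step 10: ref 4 -> HIT, frames=[4,2] (faults so far: 7)
  step 11: ref 3 -> FAULT, evict 2, frames=[4,3] (faults so far: 8)
  FIFO total faults: 8
--- LRU ---
  step 0: ref 1 -> FAULT, frames=[1,-] (faults so far: 1)
  step 1: ref 2 -> FAULT, frames=[1,2] (faults so far: 2)
  step 2: ref 2 -> HIT, frames=[1,2] (faults so far: 2)
  step 3: ref 4 -> FAULT, evict 1, frames=[4,2] (faults so far: 3)
  step 4: ref 2 -> HIT, frames=[4,2] (faults so far: 3)
  step 5: ref 1 -> FAULT, evict 4, frames=[1,2] (faults so far: 4)
  step 6: ref 3 -> FAULT, evict 2, frames=[1,3] (faults so far: 5)
  step 7: ref 2 -> FAULT, evict 1, frames=[2,3] (faults so far: 6)
  step 8: ref 4 -> FAULT, evict 3, frames=[2,4] (faults so far: 7)
  step 9: ref 2 -> HIT, frames=[2,4] (faults so far: 7)
  step 10: ref 4 -> HIT, frames=[2,4] (faults so far: 7)
  step 11: ref 3 -> FAULT, evict 2, frames=[3,4] (faults so far: 8)
  LRU total faults: 8
--- Optimal ---
  step 0: ref 1 -> FAULT, frames=[1,-] (faults so far: 1)
  step 1: ref 2 -> FAULT, frames=[1,2] (faults so far: 2)
  step 2: ref 2 -> HIT, frames=[1,2] (faults so far: 2)
  step 3: ref 4 -> FAULT, evict 1, frames=[4,2] (faults so far: 3)
  step 4: ref 2 -> HIT, frames=[4,2] (faults so far: 3)
  step 5: ref 1 -> FAULT, evict 4, frames=[1,2] (faults so far: 4)
  step 6: ref 3 -> FAULT, evict 1, frames=[3,2] (faults so far: 5)
  step 7: ref 2 -> HIT, frames=[3,2] (faults so far: 5)
  step 8: ref 4 -> FAULT, evict 3, frames=[4,2] (faults so far: 6)
  step 9: ref 2 -> HIT, frames=[4,2] (faults so far: 6)
  step 10: ref 4 -> HIT, frames=[4,2] (faults so far: 6)
  step 11: ref 3 -> FAULT, evict 2, frames=[4,3] (faults so far: 7)
  Optimal total faults: 7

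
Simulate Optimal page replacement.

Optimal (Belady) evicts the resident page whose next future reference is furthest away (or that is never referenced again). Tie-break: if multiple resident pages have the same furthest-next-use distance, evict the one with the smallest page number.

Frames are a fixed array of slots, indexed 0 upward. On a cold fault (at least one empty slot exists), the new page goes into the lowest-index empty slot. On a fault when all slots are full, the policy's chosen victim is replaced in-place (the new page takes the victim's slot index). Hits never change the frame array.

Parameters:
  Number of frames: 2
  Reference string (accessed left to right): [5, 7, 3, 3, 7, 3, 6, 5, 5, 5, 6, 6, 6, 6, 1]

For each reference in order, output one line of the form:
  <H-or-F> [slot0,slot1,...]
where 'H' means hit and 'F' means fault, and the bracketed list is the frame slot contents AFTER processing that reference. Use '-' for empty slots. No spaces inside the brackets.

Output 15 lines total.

F [5,-]
F [5,7]
F [3,7]
H [3,7]
H [3,7]
H [3,7]
F [6,7]
F [6,5]
H [6,5]
H [6,5]
H [6,5]
H [6,5]
H [6,5]
H [6,5]
F [6,1]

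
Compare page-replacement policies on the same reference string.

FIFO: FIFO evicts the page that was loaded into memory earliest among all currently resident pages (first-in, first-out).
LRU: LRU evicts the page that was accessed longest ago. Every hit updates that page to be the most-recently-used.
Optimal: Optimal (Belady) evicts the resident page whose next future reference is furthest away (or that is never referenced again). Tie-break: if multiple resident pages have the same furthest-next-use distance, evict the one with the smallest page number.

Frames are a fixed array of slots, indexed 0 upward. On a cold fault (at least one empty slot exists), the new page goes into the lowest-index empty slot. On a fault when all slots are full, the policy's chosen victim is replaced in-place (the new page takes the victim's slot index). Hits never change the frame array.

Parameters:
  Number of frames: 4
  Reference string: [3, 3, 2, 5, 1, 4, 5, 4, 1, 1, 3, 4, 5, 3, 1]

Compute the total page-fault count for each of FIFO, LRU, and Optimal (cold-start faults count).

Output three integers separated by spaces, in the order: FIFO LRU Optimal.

--- FIFO ---
  step 0: ref 3 -> FAULT, frames=[3,-,-,-] (faults so far: 1)
  step 1: ref 3 -> HIT, frames=[3,-,-,-] (faults so far: 1)
  step 2: ref 2 -> FAULT, frames=[3,2,-,-] (faults so far: 2)
  step 3: ref 5 -> FAULT, frames=[3,2,5,-] (faults so far: 3)
  step 4: ref 1 -> FAULT, frames=[3,2,5,1] (faults so far: 4)
  step 5: ref 4 -> FAULT, evict 3, frames=[4,2,5,1] (faults so far: 5)
  step 6: ref 5 -> HIT, frames=[4,2,5,1] (faults so far: 5)
  step 7: ref 4 -> HIT, frames=[4,2,5,1] (faults so far: 5)
  step 8: ref 1 -> HIT, frames=[4,2,5,1] (faults so far: 5)
  step 9: ref 1 -> HIT, frames=[4,2,5,1] (faults so far: 5)
  step 10: ref 3 -> FAULT, evict 2, frames=[4,3,5,1] (faults so far: 6)
  step 11: ref 4 -> HIT, frames=[4,3,5,1] (faults so far: 6)
  step 12: ref 5 -> HIT, frames=[4,3,5,1] (faults so far: 6)
  step 13: ref 3 -> HIT, frames=[4,3,5,1] (faults so far: 6)
  step 14: ref 1 -> HIT, frames=[4,3,5,1] (faults so far: 6)
  FIFO total faults: 6
--- LRU ---
  step 0: ref 3 -> FAULT, frames=[3,-,-,-] (faults so far: 1)
  step 1: ref 3 -> HIT, frames=[3,-,-,-] (faults so far: 1)
  step 2: ref 2 -> FAULT, frames=[3,2,-,-] (faults so far: 2)
  step 3: ref 5 -> FAULT, frames=[3,2,5,-] (faults so far: 3)
  step 4: ref 1 -> FAULT, frames=[3,2,5,1] (faults so far: 4)
  step 5: ref 4 -> FAULT, evict 3, frames=[4,2,5,1] (faults so far: 5)
  step 6: ref 5 -> HIT, frames=[4,2,5,1] (faults so far: 5)
  step 7: ref 4 -> HIT, frames=[4,2,5,1] (faults so far: 5)
  step 8: ref 1 -> HIT, frames=[4,2,5,1] (faults so far: 5)
  step 9: ref 1 -> HIT, frames=[4,2,5,1] (faults so far: 5)
  step 10: ref 3 -> FAULT, evict 2, frames=[4,3,5,1] (faults so far: 6)
  step 11: ref 4 -> HIT, frames=[4,3,5,1] (faults so far: 6)
  step 12: ref 5 -> HIT, frames=[4,3,5,1] (faults so far: 6)
  step 13: ref 3 -> HIT, frames=[4,3,5,1] (faults so far: 6)
  step 14: ref 1 -> HIT, frames=[4,3,5,1] (faults so far: 6)
  LRU total faults: 6
--- Optimal ---
  step 0: ref 3 -> FAULT, frames=[3,-,-,-] (faults so far: 1)
  step 1: ref 3 -> HIT, frames=[3,-,-,-] (faults so far: 1)
  step 2: ref 2 -> FAULT, frames=[3,2,-,-] (faults so far: 2)
  step 3: ref 5 -> FAULT, frames=[3,2,5,-] (faults so far: 3)
  step 4: ref 1 -> FAULT, frames=[3,2,5,1] (faults so far: 4)
  step 5: ref 4 -> FAULT, evict 2, frames=[3,4,5,1] (faults so far: 5)
  step 6: ref 5 -> HIT, frames=[3,4,5,1] (faults so far: 5)
  step 7: ref 4 -> HIT, frames=[3,4,5,1] (faults so far: 5)
  step 8: ref 1 -> HIT, frames=[3,4,5,1] (faults so far: 5)
  step 9: ref 1 -> HIT, frames=[3,4,5,1] (faults so far: 5)
  step 10: ref 3 -> HIT, frames=[3,4,5,1] (faults so far: 5)
  step 11: ref 4 -> HIT, frames=[3,4,5,1] (faults so far: 5)
  step 12: ref 5 -> HIT, frames=[3,4,5,1] (faults so far: 5)
  step 13: ref 3 -> HIT, frames=[3,4,5,1] (faults so far: 5)
  step 14: ref 1 -> HIT, frames=[3,4,5,1] (faults so far: 5)
  Optimal total faults: 5

Answer: 6 6 5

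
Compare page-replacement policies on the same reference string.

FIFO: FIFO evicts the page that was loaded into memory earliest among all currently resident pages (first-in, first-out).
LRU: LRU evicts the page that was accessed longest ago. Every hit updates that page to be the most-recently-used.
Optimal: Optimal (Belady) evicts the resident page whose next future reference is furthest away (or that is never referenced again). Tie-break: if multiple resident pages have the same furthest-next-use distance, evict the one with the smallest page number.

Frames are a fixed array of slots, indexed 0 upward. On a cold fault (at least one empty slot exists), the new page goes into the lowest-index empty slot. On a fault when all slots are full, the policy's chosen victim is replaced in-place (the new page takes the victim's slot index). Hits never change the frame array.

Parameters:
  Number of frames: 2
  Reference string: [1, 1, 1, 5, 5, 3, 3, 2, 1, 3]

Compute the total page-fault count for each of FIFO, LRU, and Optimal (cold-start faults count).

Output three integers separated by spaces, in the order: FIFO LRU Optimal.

--- FIFO ---
  step 0: ref 1 -> FAULT, frames=[1,-] (faults so far: 1)
  step 1: ref 1 -> HIT, frames=[1,-] (faults so far: 1)
  step 2: ref 1 -> HIT, frames=[1,-] (faults so far: 1)
  step 3: ref 5 -> FAULT, frames=[1,5] (faults so far: 2)
  step 4: ref 5 -> HIT, frames=[1,5] (faults so far: 2)
  step 5: ref 3 -> FAULT, evict 1, frames=[3,5] (faults so far: 3)
  step 6: ref 3 -> HIT, frames=[3,5] (faults so far: 3)
  step 7: ref 2 -> FAULT, evict 5, frames=[3,2] (faults so far: 4)
  step 8: ref 1 -> FAULT, evict 3, frames=[1,2] (faults so far: 5)
  step 9: ref 3 -> FAULT, evict 2, frames=[1,3] (faults so far: 6)
  FIFO total faults: 6
--- LRU ---
  step 0: ref 1 -> FAULT, frames=[1,-] (faults so far: 1)
  step 1: ref 1 -> HIT, frames=[1,-] (faults so far: 1)
  step 2: ref 1 -> HIT, frames=[1,-] (faults so far: 1)
  step 3: ref 5 -> FAULT, frames=[1,5] (faults so far: 2)
  step 4: ref 5 -> HIT, frames=[1,5] (faults so far: 2)
  step 5: ref 3 -> FAULT, evict 1, frames=[3,5] (faults so far: 3)
  step 6: ref 3 -> HIT, frames=[3,5] (faults so far: 3)
  step 7: ref 2 -> FAULT, evict 5, frames=[3,2] (faults so far: 4)
  step 8: ref 1 -> FAULT, evict 3, frames=[1,2] (faults so far: 5)
  step 9: ref 3 -> FAULT, evict 2, frames=[1,3] (faults so far: 6)
  LRU total faults: 6
--- Optimal ---
  step 0: ref 1 -> FAULT, frames=[1,-] (faults so far: 1)
  step 1: ref 1 -> HIT, frames=[1,-] (faults so far: 1)
  step 2: ref 1 -> HIT, frames=[1,-] (faults so far: 1)
  step 3: ref 5 -> FAULT, frames=[1,5] (faults so far: 2)
  step 4: ref 5 -> HIT, frames=[1,5] (faults so far: 2)
  step 5: ref 3 -> FAULT, evict 5, frames=[1,3] (faults so far: 3)
  step 6: ref 3 -> HIT, frames=[1,3] (faults so far: 3)
  step 7: ref 2 -> FAULT, evict 3, frames=[1,2] (faults so far: 4)
  step 8: ref 1 -> HIT, frames=[1,2] (faults so far: 4)
  step 9: ref 3 -> FAULT, evict 1, frames=[3,2] (faults so far: 5)
  Optimal total faults: 5

Answer: 6 6 5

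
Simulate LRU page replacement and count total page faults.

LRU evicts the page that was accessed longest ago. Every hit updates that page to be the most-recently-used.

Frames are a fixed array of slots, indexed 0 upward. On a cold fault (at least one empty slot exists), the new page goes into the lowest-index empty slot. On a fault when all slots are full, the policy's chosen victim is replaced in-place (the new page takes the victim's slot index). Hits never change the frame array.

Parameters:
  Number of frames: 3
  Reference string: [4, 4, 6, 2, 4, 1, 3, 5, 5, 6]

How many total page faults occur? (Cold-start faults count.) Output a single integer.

Step 0: ref 4 → FAULT, frames=[4,-,-]
Step 1: ref 4 → HIT, frames=[4,-,-]
Step 2: ref 6 → FAULT, frames=[4,6,-]
Step 3: ref 2 → FAULT, frames=[4,6,2]
Step 4: ref 4 → HIT, frames=[4,6,2]
Step 5: ref 1 → FAULT (evict 6), frames=[4,1,2]
Step 6: ref 3 → FAULT (evict 2), frames=[4,1,3]
Step 7: ref 5 → FAULT (evict 4), frames=[5,1,3]
Step 8: ref 5 → HIT, frames=[5,1,3]
Step 9: ref 6 → FAULT (evict 1), frames=[5,6,3]
Total faults: 7

Answer: 7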